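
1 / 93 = 0.01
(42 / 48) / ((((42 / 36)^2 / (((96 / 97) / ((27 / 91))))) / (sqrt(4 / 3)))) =416* sqrt(3) / 291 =2.48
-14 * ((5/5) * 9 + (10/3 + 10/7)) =-578/3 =-192.67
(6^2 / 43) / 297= 4 / 1419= 0.00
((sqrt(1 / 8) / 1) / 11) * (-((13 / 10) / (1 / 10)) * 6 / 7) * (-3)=1.07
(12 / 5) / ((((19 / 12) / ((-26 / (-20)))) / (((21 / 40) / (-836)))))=-2457 / 1985500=-0.00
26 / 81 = 0.32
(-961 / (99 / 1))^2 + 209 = 2971930 / 9801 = 303.23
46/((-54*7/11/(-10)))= 2530/189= 13.39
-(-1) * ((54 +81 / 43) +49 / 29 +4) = 76782 / 1247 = 61.57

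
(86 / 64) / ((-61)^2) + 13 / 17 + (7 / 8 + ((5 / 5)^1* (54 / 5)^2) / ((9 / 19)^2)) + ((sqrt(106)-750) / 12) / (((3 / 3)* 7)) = sqrt(106) / 84 + 181565831753 / 354239200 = 512.67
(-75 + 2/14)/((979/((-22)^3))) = 814.18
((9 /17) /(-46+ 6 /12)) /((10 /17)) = -9 /455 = -0.02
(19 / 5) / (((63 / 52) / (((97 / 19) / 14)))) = 2522 / 2205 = 1.14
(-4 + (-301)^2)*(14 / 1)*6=7610148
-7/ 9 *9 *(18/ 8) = -63/ 4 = -15.75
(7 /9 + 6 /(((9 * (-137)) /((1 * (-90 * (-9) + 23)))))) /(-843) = 4039 /1039419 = 0.00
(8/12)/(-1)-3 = -11/3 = -3.67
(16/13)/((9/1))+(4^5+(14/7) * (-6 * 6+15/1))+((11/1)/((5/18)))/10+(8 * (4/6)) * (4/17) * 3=49220861/49725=989.86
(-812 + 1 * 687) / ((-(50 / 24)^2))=144 / 5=28.80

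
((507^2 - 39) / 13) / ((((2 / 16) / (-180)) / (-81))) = 2305972800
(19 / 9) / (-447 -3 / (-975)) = -325 / 68814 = -0.00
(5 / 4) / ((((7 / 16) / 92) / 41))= 75440 / 7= 10777.14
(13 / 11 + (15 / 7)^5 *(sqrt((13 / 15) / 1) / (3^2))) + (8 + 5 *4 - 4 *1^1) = 5625 *sqrt(195) / 16807 + 277 / 11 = 29.86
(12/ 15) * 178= 712/ 5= 142.40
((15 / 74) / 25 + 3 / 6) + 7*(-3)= -3791 / 185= -20.49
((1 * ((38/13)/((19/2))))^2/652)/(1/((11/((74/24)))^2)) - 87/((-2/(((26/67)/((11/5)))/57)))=72062777143/528078937529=0.14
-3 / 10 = -0.30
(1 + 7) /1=8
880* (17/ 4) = 3740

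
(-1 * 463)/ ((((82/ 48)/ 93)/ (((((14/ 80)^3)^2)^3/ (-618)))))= 70117861112426023491/ 72550587564032000000000000000000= 0.00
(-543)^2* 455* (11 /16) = 1475719245 /16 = 92232452.81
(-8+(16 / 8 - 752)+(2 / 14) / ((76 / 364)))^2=207043321 / 361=573527.20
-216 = -216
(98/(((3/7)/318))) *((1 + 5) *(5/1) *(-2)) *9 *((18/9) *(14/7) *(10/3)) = -523555200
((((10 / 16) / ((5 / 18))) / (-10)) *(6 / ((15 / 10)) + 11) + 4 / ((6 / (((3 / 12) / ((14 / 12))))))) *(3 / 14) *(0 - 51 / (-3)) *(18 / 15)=-27693 / 1960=-14.13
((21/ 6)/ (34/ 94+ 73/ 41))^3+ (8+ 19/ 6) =8738313976081/ 562741641216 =15.53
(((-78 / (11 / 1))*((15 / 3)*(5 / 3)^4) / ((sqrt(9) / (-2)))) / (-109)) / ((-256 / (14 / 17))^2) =-1990625 / 114964033536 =-0.00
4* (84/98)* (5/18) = 20/21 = 0.95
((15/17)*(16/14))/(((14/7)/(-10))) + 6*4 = 2256/119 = 18.96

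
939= 939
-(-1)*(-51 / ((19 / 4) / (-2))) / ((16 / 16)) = 408 / 19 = 21.47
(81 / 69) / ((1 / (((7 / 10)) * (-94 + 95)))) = 189 / 230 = 0.82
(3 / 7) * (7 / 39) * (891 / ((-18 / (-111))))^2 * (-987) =-119188265427 / 52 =-2292082027.44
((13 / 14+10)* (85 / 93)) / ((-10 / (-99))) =85833 / 868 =98.89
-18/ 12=-3/ 2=-1.50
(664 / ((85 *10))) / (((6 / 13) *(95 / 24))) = 17264 / 40375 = 0.43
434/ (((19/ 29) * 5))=12586/ 95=132.48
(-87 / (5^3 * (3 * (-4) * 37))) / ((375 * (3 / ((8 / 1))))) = 58 / 5203125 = 0.00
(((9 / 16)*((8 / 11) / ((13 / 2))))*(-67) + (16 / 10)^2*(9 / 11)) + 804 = 2866713 / 3575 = 801.88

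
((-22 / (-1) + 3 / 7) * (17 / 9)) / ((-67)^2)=2669 / 282807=0.01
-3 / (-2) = 3 / 2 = 1.50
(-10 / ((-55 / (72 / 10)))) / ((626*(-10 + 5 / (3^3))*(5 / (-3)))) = 2916 / 22809875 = 0.00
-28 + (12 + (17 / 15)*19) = 83 / 15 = 5.53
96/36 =8/3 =2.67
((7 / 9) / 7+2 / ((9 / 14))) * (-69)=-667 / 3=-222.33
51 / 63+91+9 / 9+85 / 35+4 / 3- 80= 16.57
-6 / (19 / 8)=-48 / 19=-2.53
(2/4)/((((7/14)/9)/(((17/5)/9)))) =17/5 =3.40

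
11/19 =0.58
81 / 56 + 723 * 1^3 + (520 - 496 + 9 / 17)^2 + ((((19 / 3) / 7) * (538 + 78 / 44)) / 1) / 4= 55247075 / 38148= 1448.23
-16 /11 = -1.45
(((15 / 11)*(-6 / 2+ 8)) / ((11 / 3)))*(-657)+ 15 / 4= -1217.94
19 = 19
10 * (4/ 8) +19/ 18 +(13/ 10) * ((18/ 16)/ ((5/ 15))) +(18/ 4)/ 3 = 8599/ 720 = 11.94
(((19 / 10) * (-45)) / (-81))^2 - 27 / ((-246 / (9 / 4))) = 36163 / 26568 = 1.36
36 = 36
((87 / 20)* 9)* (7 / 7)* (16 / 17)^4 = 12828672 / 417605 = 30.72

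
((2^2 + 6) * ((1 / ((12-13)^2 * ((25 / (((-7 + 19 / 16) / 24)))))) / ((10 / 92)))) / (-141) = 713 / 112800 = 0.01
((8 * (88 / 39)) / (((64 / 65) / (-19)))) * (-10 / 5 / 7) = 2090 / 21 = 99.52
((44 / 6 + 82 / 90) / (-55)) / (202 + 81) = -0.00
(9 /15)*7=21 /5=4.20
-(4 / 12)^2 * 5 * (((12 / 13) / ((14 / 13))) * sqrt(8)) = -1.35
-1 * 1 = -1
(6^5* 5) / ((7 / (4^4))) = 9953280 / 7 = 1421897.14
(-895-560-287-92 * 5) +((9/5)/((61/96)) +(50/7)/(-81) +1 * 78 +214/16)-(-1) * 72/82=-119514819931/56722680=-2107.00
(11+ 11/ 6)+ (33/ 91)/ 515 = 3608803/ 281190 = 12.83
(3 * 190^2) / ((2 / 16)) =866400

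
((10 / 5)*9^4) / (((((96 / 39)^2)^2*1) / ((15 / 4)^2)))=42162462225 / 8388608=5026.16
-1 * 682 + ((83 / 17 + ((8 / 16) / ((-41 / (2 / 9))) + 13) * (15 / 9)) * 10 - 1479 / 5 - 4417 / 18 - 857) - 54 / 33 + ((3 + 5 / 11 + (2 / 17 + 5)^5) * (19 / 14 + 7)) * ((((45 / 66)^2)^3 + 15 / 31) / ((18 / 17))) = 1028755776522421623954337 / 71493040266209084160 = 14389.59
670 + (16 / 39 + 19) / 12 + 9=680.62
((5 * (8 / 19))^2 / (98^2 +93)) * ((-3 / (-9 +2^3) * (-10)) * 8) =-384000 / 3500617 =-0.11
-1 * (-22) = 22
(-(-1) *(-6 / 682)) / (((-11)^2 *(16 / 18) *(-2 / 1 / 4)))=27 / 165044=0.00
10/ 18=5/ 9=0.56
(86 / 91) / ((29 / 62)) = 5332 / 2639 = 2.02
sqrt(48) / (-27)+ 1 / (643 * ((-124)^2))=-0.26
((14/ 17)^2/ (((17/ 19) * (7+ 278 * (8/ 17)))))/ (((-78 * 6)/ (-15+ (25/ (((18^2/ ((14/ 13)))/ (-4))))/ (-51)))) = 749636545/ 4254558899877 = 0.00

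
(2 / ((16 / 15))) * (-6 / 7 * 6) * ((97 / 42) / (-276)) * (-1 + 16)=1.21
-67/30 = -2.23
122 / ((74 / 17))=1037 / 37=28.03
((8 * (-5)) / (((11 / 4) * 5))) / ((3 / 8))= -256 / 33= -7.76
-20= -20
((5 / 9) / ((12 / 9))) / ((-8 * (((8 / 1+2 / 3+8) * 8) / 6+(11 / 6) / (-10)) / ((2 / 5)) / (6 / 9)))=-5 / 7934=-0.00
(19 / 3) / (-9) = -19 / 27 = -0.70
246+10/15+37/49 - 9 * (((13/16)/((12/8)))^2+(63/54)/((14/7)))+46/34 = 38526037/159936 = 240.88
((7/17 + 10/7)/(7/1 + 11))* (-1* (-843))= 20513/238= 86.19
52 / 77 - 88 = -6724 / 77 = -87.32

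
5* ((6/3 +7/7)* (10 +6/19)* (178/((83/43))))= 22502760/1577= 14269.35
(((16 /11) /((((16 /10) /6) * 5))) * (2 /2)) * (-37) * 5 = -2220 /11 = -201.82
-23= -23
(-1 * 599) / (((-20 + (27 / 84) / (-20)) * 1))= 335440 / 11209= 29.93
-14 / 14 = -1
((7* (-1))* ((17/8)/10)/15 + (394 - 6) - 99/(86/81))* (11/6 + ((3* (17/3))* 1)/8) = 288881377/247680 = 1166.35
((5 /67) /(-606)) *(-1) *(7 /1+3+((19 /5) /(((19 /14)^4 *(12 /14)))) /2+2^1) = 650924 /417733677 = 0.00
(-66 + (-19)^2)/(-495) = -59/99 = -0.60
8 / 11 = 0.73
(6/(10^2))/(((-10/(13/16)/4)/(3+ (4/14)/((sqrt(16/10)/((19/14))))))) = -117/2000 - 741 *sqrt(10)/392000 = -0.06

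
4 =4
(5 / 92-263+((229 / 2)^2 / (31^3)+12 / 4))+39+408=256939731 / 1370386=187.49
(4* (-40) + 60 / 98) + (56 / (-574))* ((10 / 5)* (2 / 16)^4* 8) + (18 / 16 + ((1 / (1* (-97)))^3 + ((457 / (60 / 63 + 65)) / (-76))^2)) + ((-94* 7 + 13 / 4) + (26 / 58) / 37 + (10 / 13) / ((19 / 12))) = -920983783089854866845667577 / 1133508905411970780347200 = -812.51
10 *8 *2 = 160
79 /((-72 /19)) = -1501 /72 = -20.85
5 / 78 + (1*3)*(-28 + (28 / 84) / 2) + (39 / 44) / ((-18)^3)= -83.44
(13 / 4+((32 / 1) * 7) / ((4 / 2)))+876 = 3965 / 4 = 991.25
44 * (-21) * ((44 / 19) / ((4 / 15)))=-152460 / 19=-8024.21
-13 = -13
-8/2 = -4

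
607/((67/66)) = 40062/67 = 597.94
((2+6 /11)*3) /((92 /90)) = 1890 /253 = 7.47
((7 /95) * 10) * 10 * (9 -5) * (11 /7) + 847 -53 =15966 /19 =840.32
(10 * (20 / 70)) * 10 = 28.57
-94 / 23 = -4.09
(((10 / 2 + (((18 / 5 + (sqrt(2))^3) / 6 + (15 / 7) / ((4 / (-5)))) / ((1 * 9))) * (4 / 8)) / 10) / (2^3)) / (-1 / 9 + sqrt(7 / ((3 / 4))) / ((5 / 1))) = 5 * sqrt(2) / 70176 + sqrt(42) / 11696 + 12309 / 654976 + 36927 * sqrt(21) / 1637440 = 0.12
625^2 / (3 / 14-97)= -1093750 / 271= -4035.98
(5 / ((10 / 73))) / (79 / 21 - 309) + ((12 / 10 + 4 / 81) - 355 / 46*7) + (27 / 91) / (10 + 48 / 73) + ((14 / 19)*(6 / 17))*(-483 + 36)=-46181521805927299 / 273082830749820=-169.11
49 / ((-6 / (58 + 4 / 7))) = -1435 / 3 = -478.33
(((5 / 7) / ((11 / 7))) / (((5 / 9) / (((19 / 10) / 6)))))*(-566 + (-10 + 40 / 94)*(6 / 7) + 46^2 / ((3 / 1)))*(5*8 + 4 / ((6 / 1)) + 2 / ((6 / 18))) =2459018 / 1551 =1585.44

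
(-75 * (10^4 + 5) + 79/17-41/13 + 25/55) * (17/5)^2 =-6202133426/715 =-8674312.48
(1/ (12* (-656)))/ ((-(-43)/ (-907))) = 907/ 338496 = 0.00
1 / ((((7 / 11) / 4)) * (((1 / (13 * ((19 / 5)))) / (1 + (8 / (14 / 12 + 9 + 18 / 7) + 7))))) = 50166688 / 18725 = 2679.13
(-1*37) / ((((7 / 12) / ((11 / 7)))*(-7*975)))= 1628 / 111475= 0.01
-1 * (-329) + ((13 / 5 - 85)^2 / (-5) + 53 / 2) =-250613 / 250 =-1002.45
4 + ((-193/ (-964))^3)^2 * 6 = 4.00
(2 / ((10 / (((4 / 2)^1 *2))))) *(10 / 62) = 4 / 31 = 0.13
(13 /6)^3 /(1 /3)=2197 /72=30.51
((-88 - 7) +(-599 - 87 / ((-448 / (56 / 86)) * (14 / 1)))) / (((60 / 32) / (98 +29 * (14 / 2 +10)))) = -1316850637 / 6020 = -218745.95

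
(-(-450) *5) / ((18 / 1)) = 125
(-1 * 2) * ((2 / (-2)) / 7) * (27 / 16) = 27 / 56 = 0.48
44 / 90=22 / 45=0.49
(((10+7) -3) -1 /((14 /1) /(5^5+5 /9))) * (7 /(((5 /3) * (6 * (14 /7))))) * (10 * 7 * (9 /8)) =-92281 /16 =-5767.56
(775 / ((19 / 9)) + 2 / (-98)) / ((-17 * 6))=-170878 / 47481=-3.60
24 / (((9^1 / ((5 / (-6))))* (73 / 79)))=-1580 / 657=-2.40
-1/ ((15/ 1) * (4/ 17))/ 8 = -17/ 480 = -0.04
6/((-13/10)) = -60/13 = -4.62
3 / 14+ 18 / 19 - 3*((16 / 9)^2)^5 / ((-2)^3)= 36917900416855 / 309161550222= 119.41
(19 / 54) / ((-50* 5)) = -19 / 13500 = -0.00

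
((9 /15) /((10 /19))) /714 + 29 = 345119 /11900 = 29.00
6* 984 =5904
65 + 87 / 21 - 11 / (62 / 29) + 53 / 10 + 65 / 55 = 841173 / 11935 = 70.48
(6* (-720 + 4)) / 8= -537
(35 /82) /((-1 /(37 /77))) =-185 /902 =-0.21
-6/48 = -1/8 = -0.12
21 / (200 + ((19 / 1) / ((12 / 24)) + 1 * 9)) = 21 / 247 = 0.09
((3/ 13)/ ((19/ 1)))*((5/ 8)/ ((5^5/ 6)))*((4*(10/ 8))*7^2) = 441/ 123500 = 0.00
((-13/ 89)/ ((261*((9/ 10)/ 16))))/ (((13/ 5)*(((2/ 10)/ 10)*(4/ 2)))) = -20000/ 209061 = -0.10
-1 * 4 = -4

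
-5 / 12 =-0.42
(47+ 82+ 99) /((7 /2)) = 456 /7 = 65.14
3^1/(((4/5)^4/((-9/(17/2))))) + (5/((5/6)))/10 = -77847/10880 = -7.16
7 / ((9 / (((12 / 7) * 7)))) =28 / 3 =9.33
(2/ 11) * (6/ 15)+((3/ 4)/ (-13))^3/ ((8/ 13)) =344627/ 4759040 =0.07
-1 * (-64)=64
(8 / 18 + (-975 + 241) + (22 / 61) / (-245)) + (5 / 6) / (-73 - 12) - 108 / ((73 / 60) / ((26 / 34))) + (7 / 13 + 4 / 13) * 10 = -3441510485923 / 4339938330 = -792.99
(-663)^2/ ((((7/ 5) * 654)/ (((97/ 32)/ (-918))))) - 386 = -340678141/ 878976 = -387.59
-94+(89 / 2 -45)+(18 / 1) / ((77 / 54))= -12609 / 154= -81.88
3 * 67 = 201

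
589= 589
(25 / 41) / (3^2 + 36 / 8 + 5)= 0.03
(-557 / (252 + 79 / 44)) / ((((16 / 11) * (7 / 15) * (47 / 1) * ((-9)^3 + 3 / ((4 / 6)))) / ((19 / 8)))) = 6402715 / 28392231504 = 0.00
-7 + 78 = 71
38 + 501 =539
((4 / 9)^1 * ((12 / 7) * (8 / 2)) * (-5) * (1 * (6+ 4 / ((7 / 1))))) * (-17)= 1702.31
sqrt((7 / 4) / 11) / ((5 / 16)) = 8 * sqrt(77) / 55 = 1.28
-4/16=-1/4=-0.25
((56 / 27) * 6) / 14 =8 / 9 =0.89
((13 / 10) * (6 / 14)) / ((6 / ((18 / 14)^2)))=1053 / 6860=0.15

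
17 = 17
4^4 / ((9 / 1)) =256 / 9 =28.44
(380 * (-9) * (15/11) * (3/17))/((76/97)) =-196425/187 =-1050.40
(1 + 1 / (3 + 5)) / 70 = 9 / 560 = 0.02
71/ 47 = 1.51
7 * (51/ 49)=51/ 7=7.29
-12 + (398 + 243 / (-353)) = 136015 / 353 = 385.31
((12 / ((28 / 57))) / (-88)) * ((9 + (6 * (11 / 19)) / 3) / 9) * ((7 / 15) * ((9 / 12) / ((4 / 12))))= -579 / 1760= -0.33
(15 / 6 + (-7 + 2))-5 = -15 / 2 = -7.50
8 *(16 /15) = 128 /15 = 8.53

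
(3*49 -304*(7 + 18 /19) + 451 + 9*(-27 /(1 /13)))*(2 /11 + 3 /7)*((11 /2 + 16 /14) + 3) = -4511295 /154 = -29294.12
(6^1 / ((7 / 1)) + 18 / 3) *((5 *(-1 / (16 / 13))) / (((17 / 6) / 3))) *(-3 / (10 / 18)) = 159.28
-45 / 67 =-0.67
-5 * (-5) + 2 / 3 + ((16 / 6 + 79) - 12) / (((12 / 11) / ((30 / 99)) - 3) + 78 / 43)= 84898 / 1557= 54.53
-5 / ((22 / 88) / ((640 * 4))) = -51200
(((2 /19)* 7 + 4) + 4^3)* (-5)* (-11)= 71830 /19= 3780.53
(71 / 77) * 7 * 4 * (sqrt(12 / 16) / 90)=71 * sqrt(3) / 495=0.25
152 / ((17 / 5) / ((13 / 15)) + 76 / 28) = 3458 / 151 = 22.90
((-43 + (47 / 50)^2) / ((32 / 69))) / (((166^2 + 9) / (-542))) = 1968836409 / 1102600000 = 1.79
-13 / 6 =-2.17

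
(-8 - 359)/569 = -367/569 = -0.64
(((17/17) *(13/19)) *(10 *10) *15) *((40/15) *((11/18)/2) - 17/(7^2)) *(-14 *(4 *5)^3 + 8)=-53777277.96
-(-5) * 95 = 475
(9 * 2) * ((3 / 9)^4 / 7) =2 / 63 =0.03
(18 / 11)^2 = 324 / 121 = 2.68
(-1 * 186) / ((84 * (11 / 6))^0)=-186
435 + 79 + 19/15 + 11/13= 100642/195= 516.11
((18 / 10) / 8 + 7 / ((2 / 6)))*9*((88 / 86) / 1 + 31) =10521657 / 1720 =6117.24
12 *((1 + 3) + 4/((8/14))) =132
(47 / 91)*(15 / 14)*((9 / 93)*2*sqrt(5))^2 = 63450 / 612157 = 0.10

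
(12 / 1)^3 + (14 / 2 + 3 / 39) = 22556 / 13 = 1735.08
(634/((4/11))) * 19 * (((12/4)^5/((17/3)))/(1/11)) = 531282807/34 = 15625964.91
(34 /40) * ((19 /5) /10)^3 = 116603 /2500000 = 0.05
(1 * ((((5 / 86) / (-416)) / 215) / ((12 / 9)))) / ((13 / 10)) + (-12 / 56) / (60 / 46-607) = 1378453341 / 3900442838656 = 0.00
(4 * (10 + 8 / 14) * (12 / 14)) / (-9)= -592 / 147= -4.03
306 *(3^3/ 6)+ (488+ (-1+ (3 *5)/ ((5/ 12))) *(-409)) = -12450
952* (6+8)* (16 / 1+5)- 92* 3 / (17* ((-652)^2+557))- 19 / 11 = 322877643833 / 1153603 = 279886.27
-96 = -96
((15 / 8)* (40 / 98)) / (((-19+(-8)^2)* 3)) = 5 / 882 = 0.01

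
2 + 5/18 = 41/18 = 2.28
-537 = -537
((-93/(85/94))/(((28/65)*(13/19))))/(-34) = 83049/8092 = 10.26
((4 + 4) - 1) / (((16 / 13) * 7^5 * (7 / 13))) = 169 / 268912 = 0.00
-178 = -178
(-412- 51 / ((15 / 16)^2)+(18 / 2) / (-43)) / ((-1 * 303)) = 1516511 / 977175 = 1.55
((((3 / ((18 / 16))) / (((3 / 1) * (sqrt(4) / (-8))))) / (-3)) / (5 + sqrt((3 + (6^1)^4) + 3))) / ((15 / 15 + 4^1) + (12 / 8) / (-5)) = -1600 / 1620513 + 320 * sqrt(1302) / 1620513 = 0.01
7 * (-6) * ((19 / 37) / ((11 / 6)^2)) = -6.42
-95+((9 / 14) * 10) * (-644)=-4235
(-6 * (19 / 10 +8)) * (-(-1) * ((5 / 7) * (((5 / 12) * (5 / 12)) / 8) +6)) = -1600797 / 4480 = -357.32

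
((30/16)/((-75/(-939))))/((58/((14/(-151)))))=-6573/175160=-0.04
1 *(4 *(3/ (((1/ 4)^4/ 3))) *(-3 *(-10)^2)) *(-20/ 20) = 2764800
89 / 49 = 1.82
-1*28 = -28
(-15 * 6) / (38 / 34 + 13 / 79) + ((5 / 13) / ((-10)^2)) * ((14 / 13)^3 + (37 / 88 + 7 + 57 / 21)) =-202400862805 / 2885346464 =-70.15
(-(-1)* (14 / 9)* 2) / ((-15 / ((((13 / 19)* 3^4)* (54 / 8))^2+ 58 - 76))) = -628613839 / 21660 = -29021.88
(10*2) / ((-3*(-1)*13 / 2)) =40 / 39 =1.03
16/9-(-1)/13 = 217/117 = 1.85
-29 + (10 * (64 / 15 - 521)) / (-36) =6185 / 54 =114.54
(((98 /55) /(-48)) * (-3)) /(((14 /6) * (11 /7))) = 147 /4840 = 0.03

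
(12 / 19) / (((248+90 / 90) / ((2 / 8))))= 1 / 1577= 0.00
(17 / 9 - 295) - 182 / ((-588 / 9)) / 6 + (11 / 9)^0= -73495 / 252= -291.65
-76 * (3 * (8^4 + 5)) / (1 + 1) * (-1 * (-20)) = -9350280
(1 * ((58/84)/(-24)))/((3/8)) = -29/378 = -0.08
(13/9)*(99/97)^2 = 14157/9409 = 1.50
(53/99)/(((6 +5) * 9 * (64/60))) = 265/52272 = 0.01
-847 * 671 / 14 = -81191 / 2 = -40595.50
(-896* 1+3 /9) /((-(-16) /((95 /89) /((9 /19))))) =-4850035 /38448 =-126.15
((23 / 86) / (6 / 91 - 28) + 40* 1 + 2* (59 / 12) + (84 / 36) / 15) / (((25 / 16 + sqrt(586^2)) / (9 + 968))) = 1921460073172 / 23120678385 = 83.11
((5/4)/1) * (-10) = -25/2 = -12.50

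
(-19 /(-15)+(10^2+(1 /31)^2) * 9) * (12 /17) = 51967576 /81685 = 636.19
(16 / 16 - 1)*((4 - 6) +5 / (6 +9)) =0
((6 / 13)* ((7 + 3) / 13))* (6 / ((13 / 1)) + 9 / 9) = 1140 / 2197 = 0.52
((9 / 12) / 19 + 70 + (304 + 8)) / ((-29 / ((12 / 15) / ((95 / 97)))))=-10.76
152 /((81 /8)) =1216 /81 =15.01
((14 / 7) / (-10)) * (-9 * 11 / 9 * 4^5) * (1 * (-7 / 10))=-39424 / 25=-1576.96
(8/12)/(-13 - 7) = -0.03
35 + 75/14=40.36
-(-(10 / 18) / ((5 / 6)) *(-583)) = -1166 / 3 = -388.67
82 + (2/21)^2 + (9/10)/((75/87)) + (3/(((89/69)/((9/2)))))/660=35864096041/431739000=83.07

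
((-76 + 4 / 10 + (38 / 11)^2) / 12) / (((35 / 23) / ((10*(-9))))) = 1328871 / 4235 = 313.78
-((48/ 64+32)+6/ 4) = -34.25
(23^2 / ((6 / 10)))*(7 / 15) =3703 / 9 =411.44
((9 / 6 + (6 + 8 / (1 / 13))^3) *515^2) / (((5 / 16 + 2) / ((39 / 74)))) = 110140640325300 / 1369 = 80453353049.89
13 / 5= 2.60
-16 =-16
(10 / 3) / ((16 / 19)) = 95 / 24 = 3.96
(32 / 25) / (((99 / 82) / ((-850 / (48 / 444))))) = -825248 / 99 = -8335.84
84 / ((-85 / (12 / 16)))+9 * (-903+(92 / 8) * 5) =-1293741 / 170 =-7610.24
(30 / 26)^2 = 225 / 169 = 1.33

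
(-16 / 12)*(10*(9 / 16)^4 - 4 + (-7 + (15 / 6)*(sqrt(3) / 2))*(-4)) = -273079 / 8192 + 20*sqrt(3) / 3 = -21.79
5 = 5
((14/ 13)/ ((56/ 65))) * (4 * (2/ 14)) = 5/ 7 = 0.71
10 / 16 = 5 / 8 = 0.62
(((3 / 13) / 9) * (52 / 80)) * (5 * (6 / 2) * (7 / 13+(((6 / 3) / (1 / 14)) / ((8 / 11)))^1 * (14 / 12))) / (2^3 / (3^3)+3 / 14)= 22.26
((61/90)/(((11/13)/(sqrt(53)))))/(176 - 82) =793*sqrt(53)/93060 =0.06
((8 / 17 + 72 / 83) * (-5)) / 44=-2360 / 15521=-0.15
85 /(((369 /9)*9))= 85 /369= 0.23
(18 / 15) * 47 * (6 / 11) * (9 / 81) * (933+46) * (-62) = -1037384 / 5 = -207476.80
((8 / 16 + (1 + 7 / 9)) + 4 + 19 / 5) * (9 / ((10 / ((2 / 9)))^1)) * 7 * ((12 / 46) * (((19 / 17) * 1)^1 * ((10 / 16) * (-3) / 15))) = -120631 / 234600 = -0.51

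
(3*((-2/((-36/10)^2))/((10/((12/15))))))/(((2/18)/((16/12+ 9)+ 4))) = -43/9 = -4.78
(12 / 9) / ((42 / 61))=122 / 63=1.94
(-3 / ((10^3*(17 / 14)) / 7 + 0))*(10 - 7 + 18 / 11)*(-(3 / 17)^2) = 0.00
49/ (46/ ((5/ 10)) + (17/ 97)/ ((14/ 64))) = 33271/ 63012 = 0.53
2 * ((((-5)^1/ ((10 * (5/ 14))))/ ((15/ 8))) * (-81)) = 3024/ 25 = 120.96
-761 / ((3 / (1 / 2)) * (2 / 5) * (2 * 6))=-3805 / 144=-26.42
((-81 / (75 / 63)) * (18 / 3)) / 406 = -1.01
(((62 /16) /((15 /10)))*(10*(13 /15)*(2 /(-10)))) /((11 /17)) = -6851 /990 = -6.92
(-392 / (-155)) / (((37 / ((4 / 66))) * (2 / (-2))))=-784 / 189255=-0.00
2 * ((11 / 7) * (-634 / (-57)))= 13948 / 399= 34.96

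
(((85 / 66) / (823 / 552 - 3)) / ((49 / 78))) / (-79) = 0.02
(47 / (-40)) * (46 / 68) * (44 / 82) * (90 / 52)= -107019 / 144976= -0.74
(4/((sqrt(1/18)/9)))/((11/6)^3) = 23328*sqrt(2)/1331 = 24.79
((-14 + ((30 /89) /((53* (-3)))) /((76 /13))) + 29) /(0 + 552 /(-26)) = -34952125 /49471896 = -0.71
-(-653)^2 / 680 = -426409 / 680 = -627.07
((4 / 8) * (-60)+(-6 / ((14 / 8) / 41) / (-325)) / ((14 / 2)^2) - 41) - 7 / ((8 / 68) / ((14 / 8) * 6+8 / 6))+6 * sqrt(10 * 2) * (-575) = -6900 * sqrt(5) - 1036817167 / 1337700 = -16203.94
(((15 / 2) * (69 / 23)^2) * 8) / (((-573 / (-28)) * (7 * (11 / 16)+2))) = 80640 / 20819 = 3.87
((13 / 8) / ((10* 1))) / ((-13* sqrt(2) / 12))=-3* sqrt(2) / 40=-0.11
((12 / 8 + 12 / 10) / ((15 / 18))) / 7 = 81 / 175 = 0.46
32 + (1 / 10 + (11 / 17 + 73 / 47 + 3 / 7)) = 34.73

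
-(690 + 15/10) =-1383/2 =-691.50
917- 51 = 866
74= 74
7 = 7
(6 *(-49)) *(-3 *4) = 3528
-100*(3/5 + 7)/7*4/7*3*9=-82080/49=-1675.10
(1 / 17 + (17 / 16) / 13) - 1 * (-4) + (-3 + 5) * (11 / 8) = 24365 / 3536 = 6.89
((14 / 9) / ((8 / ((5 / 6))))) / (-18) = -35 / 3888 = -0.01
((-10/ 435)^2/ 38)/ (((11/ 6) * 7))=4/ 3691149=0.00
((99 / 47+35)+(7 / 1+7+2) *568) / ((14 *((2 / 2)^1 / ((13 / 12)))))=232310 / 329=706.11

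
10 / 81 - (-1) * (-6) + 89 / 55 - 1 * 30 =-34.26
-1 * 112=-112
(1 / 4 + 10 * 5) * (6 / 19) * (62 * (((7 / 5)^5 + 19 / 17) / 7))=6450842142 / 7065625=912.99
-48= -48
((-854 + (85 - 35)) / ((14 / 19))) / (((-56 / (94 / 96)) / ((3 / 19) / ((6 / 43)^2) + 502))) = 52320635 / 5376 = 9732.26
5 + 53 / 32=213 / 32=6.66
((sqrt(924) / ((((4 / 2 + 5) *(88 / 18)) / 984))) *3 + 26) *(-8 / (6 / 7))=-24715.31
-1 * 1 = -1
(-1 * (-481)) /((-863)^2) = 481 /744769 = 0.00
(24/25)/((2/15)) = 36/5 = 7.20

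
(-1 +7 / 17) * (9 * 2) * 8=-1440 / 17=-84.71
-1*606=-606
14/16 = 7/8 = 0.88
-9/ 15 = -3/ 5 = -0.60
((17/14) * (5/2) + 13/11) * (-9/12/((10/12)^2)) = -4.55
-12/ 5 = -2.40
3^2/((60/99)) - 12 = 57/20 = 2.85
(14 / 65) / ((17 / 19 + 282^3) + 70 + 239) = 133 / 13848103100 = 0.00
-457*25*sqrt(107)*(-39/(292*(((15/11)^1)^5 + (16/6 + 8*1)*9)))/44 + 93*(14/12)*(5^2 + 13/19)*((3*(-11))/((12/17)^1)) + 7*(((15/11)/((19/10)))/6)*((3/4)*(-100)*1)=-27241634/209 + 2174554525*sqrt(107)/6315092176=-130339.18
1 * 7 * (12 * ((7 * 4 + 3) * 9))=23436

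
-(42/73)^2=-1764/5329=-0.33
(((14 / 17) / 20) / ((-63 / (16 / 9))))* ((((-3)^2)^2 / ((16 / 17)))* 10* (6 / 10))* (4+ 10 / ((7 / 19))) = -654 / 35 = -18.69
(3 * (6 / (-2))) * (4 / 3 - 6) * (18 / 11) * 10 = 7560 / 11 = 687.27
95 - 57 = 38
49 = 49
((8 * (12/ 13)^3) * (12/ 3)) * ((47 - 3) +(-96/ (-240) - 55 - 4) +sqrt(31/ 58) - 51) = -1632.68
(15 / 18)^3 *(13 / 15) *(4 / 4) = 325 / 648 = 0.50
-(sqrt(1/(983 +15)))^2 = -1/998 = -0.00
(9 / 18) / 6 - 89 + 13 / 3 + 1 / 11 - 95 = -23693 / 132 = -179.49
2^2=4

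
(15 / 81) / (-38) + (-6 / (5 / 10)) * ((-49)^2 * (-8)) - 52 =236435539 / 1026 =230444.00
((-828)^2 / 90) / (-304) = -4761 / 190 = -25.06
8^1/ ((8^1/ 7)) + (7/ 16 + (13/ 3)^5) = 5969605/ 3888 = 1535.39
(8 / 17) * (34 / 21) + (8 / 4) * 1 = 58 / 21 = 2.76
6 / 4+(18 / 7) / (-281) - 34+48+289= 1197867 / 3934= 304.49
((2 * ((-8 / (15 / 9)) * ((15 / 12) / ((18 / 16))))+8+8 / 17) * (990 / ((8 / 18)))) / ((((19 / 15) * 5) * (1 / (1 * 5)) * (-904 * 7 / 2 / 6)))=267300 / 36499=7.32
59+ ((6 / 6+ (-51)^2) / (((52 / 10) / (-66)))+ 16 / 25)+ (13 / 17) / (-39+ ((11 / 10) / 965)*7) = -32965.76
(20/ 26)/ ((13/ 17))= 170/ 169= 1.01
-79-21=-100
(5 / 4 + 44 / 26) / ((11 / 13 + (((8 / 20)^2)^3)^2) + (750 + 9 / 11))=45654296875 / 11663194704768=0.00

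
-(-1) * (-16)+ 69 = 53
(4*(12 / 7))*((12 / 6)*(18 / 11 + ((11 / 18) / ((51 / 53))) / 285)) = 22.47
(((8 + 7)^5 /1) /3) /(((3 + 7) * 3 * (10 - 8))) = 16875 /4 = 4218.75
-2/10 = -1/5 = -0.20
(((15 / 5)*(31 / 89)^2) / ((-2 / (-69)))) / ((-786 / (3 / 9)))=-22103 / 4150604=-0.01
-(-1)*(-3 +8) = 5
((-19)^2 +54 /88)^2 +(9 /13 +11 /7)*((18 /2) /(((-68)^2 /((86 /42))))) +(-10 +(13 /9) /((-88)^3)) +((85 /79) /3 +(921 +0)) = 11745211017203070089 /89197953901056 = 131675.79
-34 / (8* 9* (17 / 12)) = -0.33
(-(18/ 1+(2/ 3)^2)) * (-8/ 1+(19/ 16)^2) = 140021/ 1152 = 121.55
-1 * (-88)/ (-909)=-88/ 909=-0.10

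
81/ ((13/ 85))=6885/ 13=529.62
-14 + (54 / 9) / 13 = -13.54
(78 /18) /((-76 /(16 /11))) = -0.08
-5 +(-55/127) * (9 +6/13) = -15020/1651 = -9.10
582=582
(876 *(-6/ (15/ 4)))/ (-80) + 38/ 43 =19784/ 1075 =18.40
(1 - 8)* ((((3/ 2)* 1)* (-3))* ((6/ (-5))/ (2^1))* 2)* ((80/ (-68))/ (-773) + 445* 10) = -2210448366/ 13141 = -168210.06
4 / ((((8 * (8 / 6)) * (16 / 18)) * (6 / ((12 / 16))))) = 27 / 512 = 0.05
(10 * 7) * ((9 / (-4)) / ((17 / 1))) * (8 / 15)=-84 / 17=-4.94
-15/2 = -7.50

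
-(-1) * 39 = 39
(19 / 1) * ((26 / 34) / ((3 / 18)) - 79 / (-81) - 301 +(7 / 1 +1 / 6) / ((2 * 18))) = -5609.51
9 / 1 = 9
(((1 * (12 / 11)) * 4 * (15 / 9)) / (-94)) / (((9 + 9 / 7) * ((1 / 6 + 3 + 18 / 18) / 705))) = -14 / 11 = -1.27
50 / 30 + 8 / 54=49 / 27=1.81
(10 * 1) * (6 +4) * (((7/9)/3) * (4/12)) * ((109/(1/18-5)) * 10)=-1526000/801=-1905.12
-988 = -988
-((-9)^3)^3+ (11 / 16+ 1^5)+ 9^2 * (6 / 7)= 43391102733 / 112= 387420560.12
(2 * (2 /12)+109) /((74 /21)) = 1148 /37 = 31.03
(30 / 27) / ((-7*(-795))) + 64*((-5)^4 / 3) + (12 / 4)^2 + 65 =134301260 / 10017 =13407.33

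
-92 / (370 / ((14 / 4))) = -161 / 185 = -0.87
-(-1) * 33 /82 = 33 /82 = 0.40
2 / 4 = 1 / 2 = 0.50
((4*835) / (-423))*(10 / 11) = -33400 / 4653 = -7.18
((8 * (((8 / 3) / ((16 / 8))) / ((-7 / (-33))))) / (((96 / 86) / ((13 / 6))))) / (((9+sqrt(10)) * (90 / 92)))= 282854 / 22365 - 282854 * sqrt(10) / 201285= 8.20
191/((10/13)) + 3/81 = 67051/270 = 248.34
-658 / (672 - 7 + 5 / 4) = -2632 / 2665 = -0.99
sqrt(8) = 2 * sqrt(2) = 2.83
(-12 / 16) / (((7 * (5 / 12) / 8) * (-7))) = 0.29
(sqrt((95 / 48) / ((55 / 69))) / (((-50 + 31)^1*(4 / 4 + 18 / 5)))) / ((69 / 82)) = -205*sqrt(4807) / 663366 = -0.02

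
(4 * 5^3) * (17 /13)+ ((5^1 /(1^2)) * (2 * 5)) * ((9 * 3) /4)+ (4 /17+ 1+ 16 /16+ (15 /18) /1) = 659297 /663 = 994.41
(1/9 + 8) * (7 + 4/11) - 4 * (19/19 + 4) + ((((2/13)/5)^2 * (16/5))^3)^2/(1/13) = 2987572068001438896783384721/75202042901638031005859375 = 39.73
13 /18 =0.72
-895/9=-99.44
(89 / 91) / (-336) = -89 / 30576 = -0.00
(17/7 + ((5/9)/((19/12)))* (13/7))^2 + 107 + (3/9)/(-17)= 315211049/2706417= 116.47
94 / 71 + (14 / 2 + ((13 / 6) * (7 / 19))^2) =8268587 / 922716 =8.96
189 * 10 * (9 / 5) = 3402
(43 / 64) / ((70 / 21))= 129 / 640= 0.20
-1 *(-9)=9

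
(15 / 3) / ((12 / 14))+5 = 65 / 6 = 10.83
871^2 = 758641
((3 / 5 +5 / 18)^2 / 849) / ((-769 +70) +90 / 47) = -293327 / 225307874700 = -0.00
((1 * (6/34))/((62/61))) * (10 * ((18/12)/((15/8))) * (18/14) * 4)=26352/3689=7.14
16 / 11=1.45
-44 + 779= 735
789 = 789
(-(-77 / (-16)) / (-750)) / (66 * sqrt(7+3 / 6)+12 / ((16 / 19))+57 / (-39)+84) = -5038033 / 189025773000+143143 * sqrt(30) / 15752147750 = 0.00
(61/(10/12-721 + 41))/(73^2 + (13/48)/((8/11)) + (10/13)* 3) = -1827072/108459169025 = -0.00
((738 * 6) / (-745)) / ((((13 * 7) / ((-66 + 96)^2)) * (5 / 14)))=-318816 / 1937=-164.59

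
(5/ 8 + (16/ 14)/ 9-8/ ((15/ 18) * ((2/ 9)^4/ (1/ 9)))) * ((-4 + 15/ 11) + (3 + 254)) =-1539393847/ 13860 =-111067.38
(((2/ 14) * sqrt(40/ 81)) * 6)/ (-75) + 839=839 - 4 * sqrt(10)/ 1575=838.99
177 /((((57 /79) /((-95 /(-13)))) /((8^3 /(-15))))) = -2386432 /39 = -61190.56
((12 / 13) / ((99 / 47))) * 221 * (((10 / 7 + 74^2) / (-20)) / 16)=-15317629 / 9240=-1657.75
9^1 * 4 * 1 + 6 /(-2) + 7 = 40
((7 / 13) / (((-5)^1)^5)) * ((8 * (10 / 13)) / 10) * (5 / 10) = -28 / 528125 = -0.00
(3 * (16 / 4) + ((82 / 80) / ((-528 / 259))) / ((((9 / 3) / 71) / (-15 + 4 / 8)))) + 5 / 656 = 958831201 / 5195520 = 184.55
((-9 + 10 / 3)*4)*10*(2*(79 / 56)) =-13430 / 21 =-639.52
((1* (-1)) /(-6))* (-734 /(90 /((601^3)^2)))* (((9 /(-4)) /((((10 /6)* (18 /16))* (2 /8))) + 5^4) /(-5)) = 7945310787609940737.67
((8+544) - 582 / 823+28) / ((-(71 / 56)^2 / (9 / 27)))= -1495113088 / 12446229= -120.13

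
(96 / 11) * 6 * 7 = 4032 / 11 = 366.55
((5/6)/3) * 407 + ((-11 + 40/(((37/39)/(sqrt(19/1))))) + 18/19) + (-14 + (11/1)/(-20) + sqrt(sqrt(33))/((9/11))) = 275.16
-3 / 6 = -0.50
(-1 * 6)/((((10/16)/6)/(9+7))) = -4608/5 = -921.60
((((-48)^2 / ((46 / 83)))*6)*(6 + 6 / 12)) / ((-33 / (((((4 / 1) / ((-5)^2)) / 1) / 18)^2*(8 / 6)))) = -2209792 / 4269375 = -0.52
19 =19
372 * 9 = 3348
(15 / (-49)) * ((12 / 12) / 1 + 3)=-60 / 49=-1.22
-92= -92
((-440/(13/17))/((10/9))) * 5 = -33660/13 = -2589.23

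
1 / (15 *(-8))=-1 / 120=-0.01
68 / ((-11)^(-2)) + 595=8823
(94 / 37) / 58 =47 / 1073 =0.04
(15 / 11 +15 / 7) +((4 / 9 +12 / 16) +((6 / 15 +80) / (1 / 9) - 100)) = 8708251 / 13860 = 628.30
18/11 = 1.64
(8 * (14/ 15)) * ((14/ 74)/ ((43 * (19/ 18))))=4704/ 151145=0.03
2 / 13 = 0.15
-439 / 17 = -25.82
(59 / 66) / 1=59 / 66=0.89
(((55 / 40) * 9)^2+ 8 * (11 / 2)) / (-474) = -12617 / 30336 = -0.42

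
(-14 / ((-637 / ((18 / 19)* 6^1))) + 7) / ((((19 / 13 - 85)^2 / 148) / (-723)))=-1428030799 / 13071639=-109.25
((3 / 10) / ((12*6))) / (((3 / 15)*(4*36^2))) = 1 / 248832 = 0.00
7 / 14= 1 / 2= 0.50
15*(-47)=-705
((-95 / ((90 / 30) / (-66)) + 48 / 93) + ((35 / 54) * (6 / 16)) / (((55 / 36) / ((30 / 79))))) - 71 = 2019.58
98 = 98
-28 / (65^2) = -28 / 4225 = -0.01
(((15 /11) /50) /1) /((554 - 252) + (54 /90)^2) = 15 /166298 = 0.00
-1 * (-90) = 90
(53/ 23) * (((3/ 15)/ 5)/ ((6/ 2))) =53/ 1725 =0.03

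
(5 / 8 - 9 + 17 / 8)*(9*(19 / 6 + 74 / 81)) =-229.51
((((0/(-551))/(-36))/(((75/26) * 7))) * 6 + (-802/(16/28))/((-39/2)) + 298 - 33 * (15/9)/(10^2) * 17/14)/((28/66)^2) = 1463916201/713440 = 2051.91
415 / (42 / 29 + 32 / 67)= 806345 / 3742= 215.49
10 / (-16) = -5 / 8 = -0.62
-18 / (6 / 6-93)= 9 / 46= 0.20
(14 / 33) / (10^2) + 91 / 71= 150647 / 117150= 1.29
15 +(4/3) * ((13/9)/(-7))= 14.72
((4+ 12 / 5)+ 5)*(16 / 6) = 30.40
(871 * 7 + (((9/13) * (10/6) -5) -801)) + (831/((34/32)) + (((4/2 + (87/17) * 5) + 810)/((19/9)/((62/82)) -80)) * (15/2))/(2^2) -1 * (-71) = 16224994849/2929576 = 5538.34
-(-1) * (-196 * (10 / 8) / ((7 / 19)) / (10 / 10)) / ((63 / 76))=-7220 / 9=-802.22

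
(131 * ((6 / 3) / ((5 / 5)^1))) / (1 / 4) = 1048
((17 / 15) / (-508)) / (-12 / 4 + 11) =-17 / 60960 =-0.00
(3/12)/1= 0.25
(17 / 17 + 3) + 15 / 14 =71 / 14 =5.07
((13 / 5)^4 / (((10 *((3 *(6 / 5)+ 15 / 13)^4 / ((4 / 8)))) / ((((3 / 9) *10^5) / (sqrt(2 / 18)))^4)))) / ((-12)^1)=-1019663401250000000000000000 / 27349864083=-37282210915402595.57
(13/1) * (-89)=-1157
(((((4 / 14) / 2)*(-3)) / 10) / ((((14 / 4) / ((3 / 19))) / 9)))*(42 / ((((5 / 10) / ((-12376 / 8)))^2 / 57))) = -1993884984 / 5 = -398776996.80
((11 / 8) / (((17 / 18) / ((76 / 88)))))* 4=171 / 34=5.03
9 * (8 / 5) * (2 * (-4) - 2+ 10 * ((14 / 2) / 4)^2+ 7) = 1989 / 5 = 397.80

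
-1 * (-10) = 10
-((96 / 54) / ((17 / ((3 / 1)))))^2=-256 / 2601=-0.10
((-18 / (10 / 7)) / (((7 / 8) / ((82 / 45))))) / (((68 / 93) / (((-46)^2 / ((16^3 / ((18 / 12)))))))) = -6051231 / 217600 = -27.81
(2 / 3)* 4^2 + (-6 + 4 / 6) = 16 / 3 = 5.33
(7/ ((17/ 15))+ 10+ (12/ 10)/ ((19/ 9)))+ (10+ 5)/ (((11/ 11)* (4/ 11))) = 374647/ 6460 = 57.99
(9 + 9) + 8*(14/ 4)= 46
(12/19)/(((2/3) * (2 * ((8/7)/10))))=315/76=4.14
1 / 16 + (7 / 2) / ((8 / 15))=53 / 8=6.62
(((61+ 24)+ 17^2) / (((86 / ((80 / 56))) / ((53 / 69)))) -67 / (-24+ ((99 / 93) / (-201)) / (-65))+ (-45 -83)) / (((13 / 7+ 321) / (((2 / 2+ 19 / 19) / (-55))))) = 8104619683483 / 597473021496450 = 0.01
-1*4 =-4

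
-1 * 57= -57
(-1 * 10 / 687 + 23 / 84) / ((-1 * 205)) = -4987 / 3943380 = -0.00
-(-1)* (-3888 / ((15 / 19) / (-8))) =196992 / 5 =39398.40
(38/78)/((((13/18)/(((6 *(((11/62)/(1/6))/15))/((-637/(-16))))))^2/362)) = 0.04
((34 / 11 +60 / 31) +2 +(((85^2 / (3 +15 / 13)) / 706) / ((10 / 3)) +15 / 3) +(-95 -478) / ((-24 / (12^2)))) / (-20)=-29907287629 / 173337120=-172.54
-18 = -18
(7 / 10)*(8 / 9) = 28 / 45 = 0.62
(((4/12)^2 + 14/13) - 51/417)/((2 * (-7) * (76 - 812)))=619/5984784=0.00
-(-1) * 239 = 239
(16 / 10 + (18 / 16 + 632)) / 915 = 8463 / 12200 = 0.69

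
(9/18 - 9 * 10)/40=-179/80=-2.24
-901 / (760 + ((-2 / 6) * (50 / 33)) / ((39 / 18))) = -386529 / 325940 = -1.19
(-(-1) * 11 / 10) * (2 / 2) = 11 / 10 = 1.10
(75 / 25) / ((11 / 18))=4.91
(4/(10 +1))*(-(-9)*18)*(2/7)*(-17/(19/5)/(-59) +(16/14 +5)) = 63242208/604219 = 104.67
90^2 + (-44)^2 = 10036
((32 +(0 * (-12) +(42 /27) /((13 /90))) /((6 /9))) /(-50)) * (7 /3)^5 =-5260591 /78975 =-66.61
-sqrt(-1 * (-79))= -sqrt(79)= -8.89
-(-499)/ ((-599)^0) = 499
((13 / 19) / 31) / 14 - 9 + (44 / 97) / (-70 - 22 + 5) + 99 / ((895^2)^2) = -402017032480337602969 / 44650513581046196250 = -9.00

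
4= 4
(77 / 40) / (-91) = -11 / 520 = -0.02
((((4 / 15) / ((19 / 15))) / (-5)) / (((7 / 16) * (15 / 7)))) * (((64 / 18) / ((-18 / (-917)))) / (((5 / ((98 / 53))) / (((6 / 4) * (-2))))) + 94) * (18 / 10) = 48978304 / 5664375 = 8.65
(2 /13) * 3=0.46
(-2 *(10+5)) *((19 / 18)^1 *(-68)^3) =9957013.33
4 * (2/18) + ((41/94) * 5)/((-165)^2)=0.44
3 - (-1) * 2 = 5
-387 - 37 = -424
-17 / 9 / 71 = -17 / 639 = -0.03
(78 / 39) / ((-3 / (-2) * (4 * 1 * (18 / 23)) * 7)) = 23 / 378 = 0.06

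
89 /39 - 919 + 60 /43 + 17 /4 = -6111475 /6708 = -911.07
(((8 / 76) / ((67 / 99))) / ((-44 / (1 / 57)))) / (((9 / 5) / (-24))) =20 / 24187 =0.00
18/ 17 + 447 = 7617/ 17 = 448.06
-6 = -6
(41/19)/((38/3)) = 123/722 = 0.17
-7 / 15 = -0.47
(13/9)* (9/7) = 13/7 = 1.86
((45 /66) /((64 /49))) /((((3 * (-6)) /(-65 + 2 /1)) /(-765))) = -3935925 /2816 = -1397.70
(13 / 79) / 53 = 13 / 4187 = 0.00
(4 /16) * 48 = 12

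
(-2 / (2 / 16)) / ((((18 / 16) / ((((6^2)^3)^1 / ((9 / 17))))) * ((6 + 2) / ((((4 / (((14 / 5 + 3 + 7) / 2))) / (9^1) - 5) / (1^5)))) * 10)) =77248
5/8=0.62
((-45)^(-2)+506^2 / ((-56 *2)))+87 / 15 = -129289337 / 56700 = -2280.24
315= 315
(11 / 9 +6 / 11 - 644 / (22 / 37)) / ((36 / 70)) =-3746785 / 1782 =-2102.57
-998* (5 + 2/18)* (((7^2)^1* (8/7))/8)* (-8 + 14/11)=23780344/99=240205.49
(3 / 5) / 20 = 3 / 100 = 0.03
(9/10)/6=3/20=0.15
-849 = -849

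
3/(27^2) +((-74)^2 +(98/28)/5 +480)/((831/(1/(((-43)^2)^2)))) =0.00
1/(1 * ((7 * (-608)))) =-1/4256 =-0.00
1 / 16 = 0.06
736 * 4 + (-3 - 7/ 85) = 249978/ 85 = 2940.92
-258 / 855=-86 / 285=-0.30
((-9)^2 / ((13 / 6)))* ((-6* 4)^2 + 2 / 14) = 1960038 / 91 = 21538.88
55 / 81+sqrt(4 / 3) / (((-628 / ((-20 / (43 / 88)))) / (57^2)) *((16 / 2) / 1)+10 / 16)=55 / 81+953040 *sqrt(3) / 947483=2.42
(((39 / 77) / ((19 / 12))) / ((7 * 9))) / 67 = 52 / 686147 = 0.00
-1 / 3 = -0.33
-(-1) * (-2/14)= -1/7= -0.14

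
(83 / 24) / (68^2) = 0.00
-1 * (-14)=14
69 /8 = 8.62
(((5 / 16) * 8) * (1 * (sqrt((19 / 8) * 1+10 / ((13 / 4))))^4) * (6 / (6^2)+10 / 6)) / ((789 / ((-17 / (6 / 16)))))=-7.83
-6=-6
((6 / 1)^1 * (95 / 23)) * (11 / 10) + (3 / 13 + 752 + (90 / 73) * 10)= 791.82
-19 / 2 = -9.50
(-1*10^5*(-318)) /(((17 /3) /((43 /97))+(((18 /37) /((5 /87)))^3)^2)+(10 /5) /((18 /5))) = 246682567382807812500000 /2853955922506348385221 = 86.44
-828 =-828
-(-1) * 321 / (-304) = -321 / 304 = -1.06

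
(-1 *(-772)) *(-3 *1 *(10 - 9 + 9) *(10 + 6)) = -370560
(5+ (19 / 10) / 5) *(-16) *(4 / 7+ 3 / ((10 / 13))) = -336788 / 875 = -384.90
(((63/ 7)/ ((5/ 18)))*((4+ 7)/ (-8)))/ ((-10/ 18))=8019/ 100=80.19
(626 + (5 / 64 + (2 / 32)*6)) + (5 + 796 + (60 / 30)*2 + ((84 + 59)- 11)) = 100061 / 64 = 1563.45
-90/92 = -45/46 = -0.98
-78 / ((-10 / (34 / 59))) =1326 / 295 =4.49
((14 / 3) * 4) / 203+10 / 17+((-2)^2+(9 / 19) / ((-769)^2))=77774629309 / 16617835461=4.68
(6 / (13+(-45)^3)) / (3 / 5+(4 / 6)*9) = -5 / 501116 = -0.00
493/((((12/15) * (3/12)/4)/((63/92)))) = 155295/23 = 6751.96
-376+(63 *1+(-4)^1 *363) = -1765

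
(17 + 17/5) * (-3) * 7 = -2142/5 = -428.40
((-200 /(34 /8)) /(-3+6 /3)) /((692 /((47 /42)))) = 4700 /61761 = 0.08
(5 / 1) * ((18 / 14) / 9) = 5 / 7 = 0.71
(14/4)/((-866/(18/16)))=-63/13856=-0.00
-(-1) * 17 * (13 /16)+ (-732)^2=8573405 /16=535837.81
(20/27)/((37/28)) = 560/999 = 0.56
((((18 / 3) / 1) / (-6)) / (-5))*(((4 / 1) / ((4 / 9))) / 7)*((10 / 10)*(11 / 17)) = 99 / 595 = 0.17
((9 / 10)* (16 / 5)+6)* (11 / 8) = 1221 / 100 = 12.21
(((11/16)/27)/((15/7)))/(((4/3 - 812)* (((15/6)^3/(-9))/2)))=77/4560000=0.00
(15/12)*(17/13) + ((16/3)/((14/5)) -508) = -550871/1092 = -504.46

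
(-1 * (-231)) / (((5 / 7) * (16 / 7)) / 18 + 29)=101871 / 12829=7.94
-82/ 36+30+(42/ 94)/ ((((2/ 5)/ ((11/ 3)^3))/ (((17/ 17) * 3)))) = 81604/ 423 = 192.92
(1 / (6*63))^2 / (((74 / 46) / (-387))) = -989 / 587412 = -0.00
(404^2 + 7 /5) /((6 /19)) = 5168551 /10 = 516855.10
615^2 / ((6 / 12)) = 756450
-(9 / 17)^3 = -729 / 4913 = -0.15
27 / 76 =0.36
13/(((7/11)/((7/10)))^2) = 15.73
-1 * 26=-26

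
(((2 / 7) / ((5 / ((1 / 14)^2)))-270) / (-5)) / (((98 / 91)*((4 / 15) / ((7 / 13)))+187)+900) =2778297 / 55953590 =0.05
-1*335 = -335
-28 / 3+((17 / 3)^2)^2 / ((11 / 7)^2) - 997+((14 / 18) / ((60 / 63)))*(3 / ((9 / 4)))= -28799359 / 49005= -587.68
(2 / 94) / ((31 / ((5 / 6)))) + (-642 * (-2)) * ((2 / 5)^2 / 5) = 44899537 / 1092750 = 41.09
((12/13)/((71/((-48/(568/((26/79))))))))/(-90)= 8/1991195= 0.00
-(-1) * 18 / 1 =18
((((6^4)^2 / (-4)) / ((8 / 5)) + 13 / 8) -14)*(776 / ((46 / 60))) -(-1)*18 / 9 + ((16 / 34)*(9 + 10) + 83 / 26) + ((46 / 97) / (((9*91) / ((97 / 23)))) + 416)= -170135757377345 / 640458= -265647017.26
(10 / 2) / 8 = 0.62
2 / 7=0.29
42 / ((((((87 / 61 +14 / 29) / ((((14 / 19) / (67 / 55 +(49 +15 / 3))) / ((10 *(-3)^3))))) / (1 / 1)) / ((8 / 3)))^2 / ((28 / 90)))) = 0.00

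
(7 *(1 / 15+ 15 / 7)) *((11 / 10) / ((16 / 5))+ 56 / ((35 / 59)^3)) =508895857 / 122500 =4154.25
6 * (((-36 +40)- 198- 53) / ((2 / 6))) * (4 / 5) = -17784 / 5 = -3556.80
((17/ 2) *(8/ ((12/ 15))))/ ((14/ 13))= 78.93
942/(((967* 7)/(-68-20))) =-82896/6769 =-12.25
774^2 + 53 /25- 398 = 598680.12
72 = 72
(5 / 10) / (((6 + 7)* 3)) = 1 / 78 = 0.01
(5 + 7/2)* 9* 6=459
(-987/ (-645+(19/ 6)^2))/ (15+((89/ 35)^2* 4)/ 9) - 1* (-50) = 50.09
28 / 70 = 2 / 5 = 0.40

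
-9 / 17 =-0.53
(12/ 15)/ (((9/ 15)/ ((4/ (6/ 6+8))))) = 16/ 27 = 0.59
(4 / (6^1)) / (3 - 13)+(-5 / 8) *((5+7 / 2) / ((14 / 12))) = -3881 / 840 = -4.62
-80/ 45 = -1.78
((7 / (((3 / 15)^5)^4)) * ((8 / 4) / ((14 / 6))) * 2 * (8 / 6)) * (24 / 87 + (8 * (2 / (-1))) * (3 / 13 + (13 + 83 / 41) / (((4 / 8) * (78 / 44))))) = -19431579589843750000000 / 46371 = -419045946601189320.91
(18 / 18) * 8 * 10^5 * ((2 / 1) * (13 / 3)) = 20800000 / 3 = 6933333.33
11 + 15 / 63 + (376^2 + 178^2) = 3634496 / 21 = 173071.24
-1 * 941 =-941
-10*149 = -1490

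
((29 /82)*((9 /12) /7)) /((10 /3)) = 261 /22960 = 0.01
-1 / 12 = -0.08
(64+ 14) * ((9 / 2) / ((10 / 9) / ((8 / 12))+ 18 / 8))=4212 / 47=89.62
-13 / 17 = -0.76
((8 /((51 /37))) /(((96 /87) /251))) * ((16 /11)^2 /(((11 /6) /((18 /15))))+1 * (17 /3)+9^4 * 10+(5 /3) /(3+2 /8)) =4586762105666467 /52947180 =86629016.04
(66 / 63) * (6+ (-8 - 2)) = -4.19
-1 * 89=-89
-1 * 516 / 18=-86 / 3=-28.67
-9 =-9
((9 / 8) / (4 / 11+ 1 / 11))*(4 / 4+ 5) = 297 / 20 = 14.85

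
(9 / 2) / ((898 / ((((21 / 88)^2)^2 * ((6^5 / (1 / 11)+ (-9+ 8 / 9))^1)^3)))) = 1095072682823399074151 / 107705286656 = 10167306701.68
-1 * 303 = -303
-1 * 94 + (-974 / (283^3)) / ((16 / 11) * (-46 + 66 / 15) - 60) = -7060568366707 / 75112429718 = -94.00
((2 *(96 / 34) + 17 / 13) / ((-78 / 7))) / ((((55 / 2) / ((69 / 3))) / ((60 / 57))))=-989828 / 1801371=-0.55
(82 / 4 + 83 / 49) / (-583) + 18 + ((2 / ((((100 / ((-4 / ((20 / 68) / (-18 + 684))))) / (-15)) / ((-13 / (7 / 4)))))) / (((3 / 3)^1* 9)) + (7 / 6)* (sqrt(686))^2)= -6104220931 / 4285050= -1424.54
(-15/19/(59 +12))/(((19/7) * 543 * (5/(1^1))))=-7/4639211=-0.00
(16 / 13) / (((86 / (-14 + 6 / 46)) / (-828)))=91872 / 559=164.35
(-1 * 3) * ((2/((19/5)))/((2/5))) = -75/19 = -3.95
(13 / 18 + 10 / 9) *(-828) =-1518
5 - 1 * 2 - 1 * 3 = 0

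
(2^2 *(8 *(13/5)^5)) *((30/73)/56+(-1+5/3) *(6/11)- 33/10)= -978077842664/87828125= -11136.27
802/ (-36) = -401/ 18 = -22.28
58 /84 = 29 /42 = 0.69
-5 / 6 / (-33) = 5 / 198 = 0.03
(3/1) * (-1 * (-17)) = 51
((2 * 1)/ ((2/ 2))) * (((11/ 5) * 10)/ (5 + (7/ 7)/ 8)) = 352/ 41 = 8.59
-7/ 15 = -0.47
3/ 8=0.38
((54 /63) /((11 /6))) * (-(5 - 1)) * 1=-144 /77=-1.87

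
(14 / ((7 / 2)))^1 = 4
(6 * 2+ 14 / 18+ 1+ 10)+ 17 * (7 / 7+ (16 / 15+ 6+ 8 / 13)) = 100253 / 585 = 171.37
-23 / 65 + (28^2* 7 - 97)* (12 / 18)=233587 / 65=3593.65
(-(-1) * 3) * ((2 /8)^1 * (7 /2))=21 /8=2.62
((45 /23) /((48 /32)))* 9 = 270 /23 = 11.74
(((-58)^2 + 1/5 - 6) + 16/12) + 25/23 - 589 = 956209/345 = 2771.62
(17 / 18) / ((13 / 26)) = 17 / 9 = 1.89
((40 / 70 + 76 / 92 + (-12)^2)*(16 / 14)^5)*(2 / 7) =80.99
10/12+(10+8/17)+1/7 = 8173/714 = 11.45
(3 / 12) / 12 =1 / 48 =0.02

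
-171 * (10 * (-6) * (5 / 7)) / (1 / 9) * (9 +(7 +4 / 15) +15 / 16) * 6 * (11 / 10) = 209699523 / 28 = 7489268.68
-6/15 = -2/5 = -0.40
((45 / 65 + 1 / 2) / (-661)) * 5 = -155 / 17186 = -0.01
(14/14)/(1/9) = 9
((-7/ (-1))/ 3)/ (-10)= -7/ 30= -0.23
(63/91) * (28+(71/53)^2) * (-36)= -27116532/36517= -742.57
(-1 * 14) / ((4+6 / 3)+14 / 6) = -42 / 25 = -1.68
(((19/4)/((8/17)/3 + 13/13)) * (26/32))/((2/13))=163761/7552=21.68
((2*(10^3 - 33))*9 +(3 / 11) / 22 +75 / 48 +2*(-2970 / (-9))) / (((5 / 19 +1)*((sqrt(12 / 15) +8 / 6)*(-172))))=-3322988375 / 29303296 +1993793025*sqrt(5) / 58606592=-37.33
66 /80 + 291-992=-28007 /40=-700.18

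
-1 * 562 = -562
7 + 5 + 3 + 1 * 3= 18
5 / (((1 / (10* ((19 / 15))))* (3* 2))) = 95 / 9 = 10.56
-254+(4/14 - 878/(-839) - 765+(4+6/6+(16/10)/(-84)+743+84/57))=-64133791/239115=-268.21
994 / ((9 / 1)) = 994 / 9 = 110.44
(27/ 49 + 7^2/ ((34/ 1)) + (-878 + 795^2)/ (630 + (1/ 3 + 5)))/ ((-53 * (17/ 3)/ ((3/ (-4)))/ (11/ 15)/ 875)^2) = 33614353575000/ 13151988001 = 2555.84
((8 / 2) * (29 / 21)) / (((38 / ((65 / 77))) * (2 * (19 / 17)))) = 32045 / 583737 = 0.05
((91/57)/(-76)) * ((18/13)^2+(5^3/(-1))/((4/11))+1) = 537607/75088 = 7.16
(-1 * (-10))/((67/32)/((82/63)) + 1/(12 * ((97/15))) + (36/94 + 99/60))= 598140800/218589247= 2.74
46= 46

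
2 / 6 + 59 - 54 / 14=1165 / 21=55.48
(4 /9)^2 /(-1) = -16 /81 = -0.20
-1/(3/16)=-16/3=-5.33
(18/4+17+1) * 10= 225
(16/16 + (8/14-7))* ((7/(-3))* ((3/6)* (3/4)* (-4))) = -19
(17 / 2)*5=85 / 2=42.50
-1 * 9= -9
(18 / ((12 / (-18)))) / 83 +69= 68.67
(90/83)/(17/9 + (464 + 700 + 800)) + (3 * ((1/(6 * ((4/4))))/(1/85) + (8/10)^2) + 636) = 49960525399/73425950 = 680.42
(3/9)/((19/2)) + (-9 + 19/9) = -1172/171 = -6.85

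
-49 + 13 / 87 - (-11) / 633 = -896431 / 18357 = -48.83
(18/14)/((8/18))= 81/28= 2.89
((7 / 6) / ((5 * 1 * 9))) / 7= 1 / 270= 0.00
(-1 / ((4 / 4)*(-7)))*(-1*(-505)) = 505 / 7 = 72.14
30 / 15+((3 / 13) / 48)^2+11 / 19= 2119955 / 822016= 2.58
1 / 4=0.25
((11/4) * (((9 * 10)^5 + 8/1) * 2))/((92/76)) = 617062050836/23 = 26828784818.96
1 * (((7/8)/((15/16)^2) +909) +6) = 206099/225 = 916.00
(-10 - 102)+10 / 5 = -110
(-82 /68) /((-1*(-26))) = -41 /884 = -0.05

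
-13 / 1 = -13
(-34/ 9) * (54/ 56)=-51/ 14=-3.64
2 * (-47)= -94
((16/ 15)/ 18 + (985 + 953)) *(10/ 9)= 2153.40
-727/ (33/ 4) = -2908/ 33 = -88.12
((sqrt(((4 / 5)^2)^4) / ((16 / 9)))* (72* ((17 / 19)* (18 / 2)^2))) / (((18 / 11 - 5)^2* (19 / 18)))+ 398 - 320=55187419758 / 308880625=178.67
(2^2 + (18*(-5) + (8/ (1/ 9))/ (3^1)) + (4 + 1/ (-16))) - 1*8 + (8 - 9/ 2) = -1001/ 16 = -62.56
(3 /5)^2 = 9 /25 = 0.36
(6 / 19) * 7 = 42 / 19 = 2.21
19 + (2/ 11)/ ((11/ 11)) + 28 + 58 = 1157/ 11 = 105.18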